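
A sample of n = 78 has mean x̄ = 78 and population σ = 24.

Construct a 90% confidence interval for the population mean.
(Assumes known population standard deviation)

Answer: (73.5297, 82.4703)

Derivation:
Confidence level: 90%, α = 0.1
z_0.05 = 1.645
SE = σ/√n = 24/√78 = 2.7175
Margin of error = 1.645 × 2.7175 = 4.4703
CI: x̄ ± margin = 78 ± 4.4703
CI: (73.5297, 82.4703)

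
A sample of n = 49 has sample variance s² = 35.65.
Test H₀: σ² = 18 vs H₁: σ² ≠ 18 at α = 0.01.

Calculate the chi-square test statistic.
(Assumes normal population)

df = n - 1 = 48
χ² = (n-1)s²/σ₀² = 48×35.65/18 = 95.0667
Critical values: χ²_{0.995,48} = 26.511, χ²_{0.005,48} = 76.969
Rejection region: χ² < 26.511 or χ² > 76.969
Decision: reject H₀

Answer: χ² = 95.0667, reject H₀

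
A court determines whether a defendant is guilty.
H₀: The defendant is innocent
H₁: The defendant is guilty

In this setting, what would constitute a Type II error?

Answer: Acquitting a guilty person

Derivation:
Type I error (α): Rejecting H₀ when H₀ is true
Type II error (β): Failing to reject H₀ when H₁ is true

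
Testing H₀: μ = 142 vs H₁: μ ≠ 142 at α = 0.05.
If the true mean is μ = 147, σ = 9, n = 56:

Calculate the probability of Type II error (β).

Answer: β ≈ 0.0140

Derivation:
SE = σ/√n = 9/√56 = 1.2027
Critical values: μ₀ ± z_0.025×SE = 142 ± 1.960×1.2027
Acceptance region: (139.6427, 144.3573)
Under H₁ (μ = 147): z_high = (144.3573 - 147)/1.2027 = -2.1973, z_low = (139.6427 - 147)/1.2027 = -6.1173
β = P(not reject | H₁) = Φ(-2.1973) - Φ(-6.1173) ≈ 0.0140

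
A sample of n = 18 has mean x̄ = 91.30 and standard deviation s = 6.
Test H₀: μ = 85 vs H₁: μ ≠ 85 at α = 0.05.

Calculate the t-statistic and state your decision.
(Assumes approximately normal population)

df = n - 1 = 17
SE = s/√n = 6/√18 = 1.4142
t = (x̄ - μ₀)/SE = (91.30 - 85)/1.4142 = 4.4548
Critical value: t_{0.025,17} = ±2.110
p-value ≈ 0.0003
Decision: reject H₀

Answer: t = 4.4548, reject H₀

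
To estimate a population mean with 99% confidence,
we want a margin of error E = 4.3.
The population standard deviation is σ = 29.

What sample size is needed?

Answer: n = 302

Derivation:
z_0.005 = 2.576
n = (z×σ/E)² = (2.576×29/4.3)²
n = 301.8219
Round up: n = 302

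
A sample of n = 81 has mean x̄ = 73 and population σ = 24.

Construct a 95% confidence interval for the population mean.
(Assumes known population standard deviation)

Confidence level: 95%, α = 0.05
z_0.025 = 1.960
SE = σ/√n = 24/√81 = 2.6667
Margin of error = 1.960 × 2.6667 = 5.2267
CI: x̄ ± margin = 73 ± 5.2267
CI: (67.7733, 78.2267)

Answer: (67.7733, 78.2267)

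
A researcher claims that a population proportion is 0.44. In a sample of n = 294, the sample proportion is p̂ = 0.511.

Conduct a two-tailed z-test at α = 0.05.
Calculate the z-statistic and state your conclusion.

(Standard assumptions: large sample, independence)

Answer: z = 2.4525, reject H₀

Derivation:
H₀: p = 0.44, H₁: p ≠ 0.44
Standard error: SE = √(p₀(1-p₀)/n) = √(0.44×0.56/294) = 0.028950
z-statistic: z = (p̂ - p₀)/SE = (0.511 - 0.44)/0.028950 = 2.4525
Critical value: z_0.025 = ±1.960
p-value = 0.0142
Decision: reject H₀ at α = 0.05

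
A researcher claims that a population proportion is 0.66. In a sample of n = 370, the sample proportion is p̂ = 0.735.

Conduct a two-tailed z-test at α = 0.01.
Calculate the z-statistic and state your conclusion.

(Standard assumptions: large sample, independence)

H₀: p = 0.66, H₁: p ≠ 0.66
Standard error: SE = √(p₀(1-p₀)/n) = √(0.66×0.34/370) = 0.024627
z-statistic: z = (p̂ - p₀)/SE = (0.735 - 0.66)/0.024627 = 3.0454
Critical value: z_0.005 = ±2.576
p-value = 0.0023
Decision: reject H₀ at α = 0.01

Answer: z = 3.0454, reject H₀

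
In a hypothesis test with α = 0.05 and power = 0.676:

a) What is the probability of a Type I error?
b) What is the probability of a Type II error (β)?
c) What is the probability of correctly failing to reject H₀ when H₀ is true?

Answer: a) 0.05, b) 0.324, c) 0.95

Derivation:
a) Type I error probability = α = 0.05
b) Power = P(reject H₀ | H₁ true) = 1 - β = 0.676, so Type II error probability = β = 1 - Power = 0.324
c) P(fail to reject H₀ | H₀ true) = 1 - α = 0.95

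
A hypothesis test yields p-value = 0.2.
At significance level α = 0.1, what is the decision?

Compare p-value to α:
0.2 ≥ 0.1
Decision: fail to reject H₀

Answer: fail to reject H₀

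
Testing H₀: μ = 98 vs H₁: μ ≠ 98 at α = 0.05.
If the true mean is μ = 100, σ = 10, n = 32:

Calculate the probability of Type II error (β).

SE = σ/√n = 10/√32 = 1.7678
Critical values: μ₀ ± z_0.025×SE = 98 ± 1.960×1.7678
Acceptance region: (94.5351, 101.4649)
Under H₁ (μ = 100): z_high = (101.4649 - 100)/1.7678 = 0.8287, z_low = (94.5351 - 100)/1.7678 = -3.0914
β = P(not reject | H₁) = Φ(0.8287) - Φ(-3.0914) ≈ 0.7954

Answer: β ≈ 0.7954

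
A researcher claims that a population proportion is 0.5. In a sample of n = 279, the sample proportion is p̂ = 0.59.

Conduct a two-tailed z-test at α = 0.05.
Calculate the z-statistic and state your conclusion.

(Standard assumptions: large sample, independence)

H₀: p = 0.5, H₁: p ≠ 0.5
Standard error: SE = √(p₀(1-p₀)/n) = √(0.5×0.5/279) = 0.029934
z-statistic: z = (p̂ - p₀)/SE = (0.59 - 0.5)/0.029934 = 3.0066
Critical value: z_0.025 = ±1.960
p-value = 0.0026
Decision: reject H₀ at α = 0.05

Answer: z = 3.0066, reject H₀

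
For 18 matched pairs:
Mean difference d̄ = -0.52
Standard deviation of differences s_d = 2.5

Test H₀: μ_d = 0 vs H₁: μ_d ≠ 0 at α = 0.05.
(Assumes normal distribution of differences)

Answer: t = -0.8824, fail to reject H₀

Derivation:
df = n - 1 = 17
SE = s_d/√n = 2.5/√18 = 0.5893
t = d̄/SE = -0.52/0.5893 = -0.8824
Critical value: t_{0.025,17} = ±2.110
p-value ≈ 0.3899
Decision: fail to reject H₀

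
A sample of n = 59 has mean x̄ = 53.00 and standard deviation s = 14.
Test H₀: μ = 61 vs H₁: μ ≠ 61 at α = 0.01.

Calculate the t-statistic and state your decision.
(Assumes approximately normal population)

Answer: t = -4.3893, reject H₀

Derivation:
df = n - 1 = 58
SE = s/√n = 14/√59 = 1.8226
t = (x̄ - μ₀)/SE = (53.00 - 61)/1.8226 = -4.3893
Critical value: t_{0.005,58} = ±2.663
p-value < 0.0001
Decision: reject H₀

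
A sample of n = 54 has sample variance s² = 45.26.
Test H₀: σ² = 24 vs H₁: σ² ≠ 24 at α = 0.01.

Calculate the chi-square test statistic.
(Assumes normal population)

Answer: χ² = 99.9492, reject H₀

Derivation:
df = n - 1 = 53
χ² = (n-1)s²/σ₀² = 53×45.26/24 = 99.9492
Critical values: χ²_{0.995,53} = 30.230, χ²_{0.005,53} = 83.253
Rejection region: χ² < 30.230 or χ² > 83.253
Decision: reject H₀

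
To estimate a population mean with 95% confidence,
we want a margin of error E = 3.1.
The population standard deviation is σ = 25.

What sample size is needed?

Answer: n = 250

Derivation:
z_0.025 = 1.960
n = (z×σ/E)² = (1.960×25/3.1)²
n = 249.8439
Round up: n = 250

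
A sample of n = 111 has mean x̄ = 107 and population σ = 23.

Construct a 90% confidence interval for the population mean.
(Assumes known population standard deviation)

Confidence level: 90%, α = 0.1
z_0.05 = 1.645
SE = σ/√n = 23/√111 = 2.1831
Margin of error = 1.645 × 2.1831 = 3.5912
CI: x̄ ± margin = 107 ± 3.5912
CI: (103.4088, 110.5912)

Answer: (103.4088, 110.5912)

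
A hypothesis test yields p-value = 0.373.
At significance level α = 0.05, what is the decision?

Answer: fail to reject H₀

Derivation:
Compare p-value to α:
0.373 ≥ 0.05
Decision: fail to reject H₀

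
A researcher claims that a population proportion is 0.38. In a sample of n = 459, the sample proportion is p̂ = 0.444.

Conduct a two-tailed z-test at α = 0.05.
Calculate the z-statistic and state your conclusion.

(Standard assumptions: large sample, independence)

Answer: z = 2.8249, reject H₀

Derivation:
H₀: p = 0.38, H₁: p ≠ 0.38
Standard error: SE = √(p₀(1-p₀)/n) = √(0.38×0.62/459) = 0.022656
z-statistic: z = (p̂ - p₀)/SE = (0.444 - 0.38)/0.022656 = 2.8249
Critical value: z_0.025 = ±1.960
p-value = 0.0047
Decision: reject H₀ at α = 0.05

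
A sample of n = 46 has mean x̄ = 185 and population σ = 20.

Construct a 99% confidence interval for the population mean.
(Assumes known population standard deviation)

Confidence level: 99%, α = 0.01
z_0.005 = 2.576
SE = σ/√n = 20/√46 = 2.9488
Margin of error = 2.576 × 2.9488 = 7.5961
CI: x̄ ± margin = 185 ± 7.5961
CI: (177.4039, 192.5961)

Answer: (177.4039, 192.5961)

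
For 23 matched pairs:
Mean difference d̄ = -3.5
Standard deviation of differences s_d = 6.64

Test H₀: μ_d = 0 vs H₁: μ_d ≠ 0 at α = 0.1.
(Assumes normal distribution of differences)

df = n - 1 = 22
SE = s_d/√n = 6.64/√23 = 1.3845
t = d̄/SE = -3.5/1.3845 = -2.5280
Critical value: t_{0.05,22} = ±1.717
p-value ≈ 0.0192
Decision: reject H₀

Answer: t = -2.5280, reject H₀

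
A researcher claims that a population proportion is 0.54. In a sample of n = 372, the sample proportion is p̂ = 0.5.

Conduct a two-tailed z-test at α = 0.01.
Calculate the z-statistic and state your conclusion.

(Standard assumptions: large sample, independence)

H₀: p = 0.54, H₁: p ≠ 0.54
Standard error: SE = √(p₀(1-p₀)/n) = √(0.54×0.46/372) = 0.025841
z-statistic: z = (p̂ - p₀)/SE = (0.5 - 0.54)/0.025841 = -1.5479
Critical value: z_0.005 = ±2.576
p-value = 0.1216
Decision: fail to reject H₀ at α = 0.01

Answer: z = -1.5479, fail to reject H₀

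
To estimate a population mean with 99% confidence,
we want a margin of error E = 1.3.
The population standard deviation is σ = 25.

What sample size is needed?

z_0.005 = 2.576
n = (z×σ/E)² = (2.576×25/1.3)²
n = 2454.0592
Round up: n = 2455

Answer: n = 2455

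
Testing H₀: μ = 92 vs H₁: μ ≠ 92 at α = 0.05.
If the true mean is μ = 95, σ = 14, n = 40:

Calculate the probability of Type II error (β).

SE = σ/√n = 14/√40 = 2.2136
Critical values: μ₀ ± z_0.025×SE = 92 ± 1.960×2.2136
Acceptance region: (87.6613, 96.3387)
Under H₁ (μ = 95): z_high = (96.3387 - 95)/2.2136 = 0.6048, z_low = (87.6613 - 95)/2.2136 = -3.3153
β = P(not reject | H₁) = Φ(0.6048) - Φ(-3.3153) ≈ 0.7269

Answer: β ≈ 0.7269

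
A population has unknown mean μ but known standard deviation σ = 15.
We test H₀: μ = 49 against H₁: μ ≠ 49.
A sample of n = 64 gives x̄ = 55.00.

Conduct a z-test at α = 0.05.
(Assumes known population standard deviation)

Answer: z = 3.2000, reject H₀

Derivation:
Standard error: SE = σ/√n = 15/√64 = 1.8750
z-statistic: z = (x̄ - μ₀)/SE = (55.00 - 49)/1.8750 = 3.2000
Critical value: ±1.960
p-value = 0.0014
Decision: reject H₀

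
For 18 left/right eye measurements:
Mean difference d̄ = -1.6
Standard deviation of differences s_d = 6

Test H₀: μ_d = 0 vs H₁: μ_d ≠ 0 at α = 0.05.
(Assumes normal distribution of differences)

Answer: t = -1.1314, fail to reject H₀

Derivation:
df = n - 1 = 17
SE = s_d/√n = 6/√18 = 1.4142
t = d̄/SE = -1.6/1.4142 = -1.1314
Critical value: t_{0.025,17} = ±2.110
p-value ≈ 0.2736
Decision: fail to reject H₀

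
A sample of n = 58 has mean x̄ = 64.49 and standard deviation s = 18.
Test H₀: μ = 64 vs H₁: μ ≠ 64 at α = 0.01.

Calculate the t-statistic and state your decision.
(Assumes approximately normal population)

df = n - 1 = 57
SE = s/√n = 18/√58 = 2.3635
t = (x̄ - μ₀)/SE = (64.49 - 64)/2.3635 = 0.2073
Critical value: t_{0.005,57} = ±2.665
p-value ≈ 0.8365
Decision: fail to reject H₀

Answer: t = 0.2073, fail to reject H₀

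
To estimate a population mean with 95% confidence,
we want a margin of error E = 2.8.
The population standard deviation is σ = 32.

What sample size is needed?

Answer: n = 502

Derivation:
z_0.025 = 1.960
n = (z×σ/E)² = (1.960×32/2.8)²
n = 501.7600
Round up: n = 502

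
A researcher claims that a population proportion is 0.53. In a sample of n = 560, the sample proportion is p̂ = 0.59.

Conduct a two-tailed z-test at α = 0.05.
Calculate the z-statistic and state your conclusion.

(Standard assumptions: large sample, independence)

H₀: p = 0.53, H₁: p ≠ 0.53
Standard error: SE = √(p₀(1-p₀)/n) = √(0.53×0.47/560) = 0.021091
z-statistic: z = (p̂ - p₀)/SE = (0.59 - 0.53)/0.021091 = 2.8448
Critical value: z_0.025 = ±1.960
p-value = 0.0044
Decision: reject H₀ at α = 0.05

Answer: z = 2.8448, reject H₀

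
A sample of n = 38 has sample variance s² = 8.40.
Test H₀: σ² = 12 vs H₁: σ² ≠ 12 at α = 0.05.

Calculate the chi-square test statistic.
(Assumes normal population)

df = n - 1 = 37
χ² = (n-1)s²/σ₀² = 37×8.40/12 = 25.9000
Critical values: χ²_{0.975,37} = 22.106, χ²_{0.025,37} = 55.668
Rejection region: χ² < 22.106 or χ² > 55.668
Decision: fail to reject H₀

Answer: χ² = 25.9000, fail to reject H₀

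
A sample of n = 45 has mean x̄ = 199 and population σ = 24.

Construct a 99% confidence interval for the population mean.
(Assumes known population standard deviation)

Answer: (189.7838, 208.2162)

Derivation:
Confidence level: 99%, α = 0.01
z_0.005 = 2.576
SE = σ/√n = 24/√45 = 3.5777
Margin of error = 2.576 × 3.5777 = 9.2162
CI: x̄ ± margin = 199 ± 9.2162
CI: (189.7838, 208.2162)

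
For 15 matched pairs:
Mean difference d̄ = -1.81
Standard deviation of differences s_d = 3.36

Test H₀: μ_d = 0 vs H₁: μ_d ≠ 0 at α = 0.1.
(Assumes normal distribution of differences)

df = n - 1 = 14
SE = s_d/√n = 3.36/√15 = 0.8675
t = d̄/SE = -1.81/0.8675 = -2.0865
Critical value: t_{0.05,14} = ±1.761
p-value ≈ 0.0557
Decision: reject H₀

Answer: t = -2.0865, reject H₀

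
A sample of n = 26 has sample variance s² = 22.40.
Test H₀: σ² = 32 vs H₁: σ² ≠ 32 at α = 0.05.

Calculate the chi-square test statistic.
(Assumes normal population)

df = n - 1 = 25
χ² = (n-1)s²/σ₀² = 25×22.40/32 = 17.5000
Critical values: χ²_{0.975,25} = 13.120, χ²_{0.025,25} = 40.646
Rejection region: χ² < 13.120 or χ² > 40.646
Decision: fail to reject H₀

Answer: χ² = 17.5000, fail to reject H₀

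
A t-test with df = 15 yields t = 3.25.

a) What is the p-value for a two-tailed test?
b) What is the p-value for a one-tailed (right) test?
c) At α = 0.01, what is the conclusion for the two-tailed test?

Using t-distribution with df = 15:
a) Two-tailed: p = 2×P(T > 3.25) = 0.0054
b) One-tailed: p = P(T > 3.25) = 0.0027
c) 0.0054 < 0.01, reject H₀

Answer: a) 0.0054, b) 0.0027, c) reject H₀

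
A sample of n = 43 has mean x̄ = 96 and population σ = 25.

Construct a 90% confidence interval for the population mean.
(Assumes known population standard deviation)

Answer: (89.7284, 102.2716)

Derivation:
Confidence level: 90%, α = 0.1
z_0.05 = 1.645
SE = σ/√n = 25/√43 = 3.8125
Margin of error = 1.645 × 3.8125 = 6.2716
CI: x̄ ± margin = 96 ± 6.2716
CI: (89.7284, 102.2716)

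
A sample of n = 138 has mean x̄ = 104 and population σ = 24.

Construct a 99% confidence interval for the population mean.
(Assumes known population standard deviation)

Confidence level: 99%, α = 0.01
z_0.005 = 2.576
SE = σ/√n = 24/√138 = 2.0430
Margin of error = 2.576 × 2.0430 = 5.2628
CI: x̄ ± margin = 104 ± 5.2628
CI: (98.7372, 109.2628)

Answer: (98.7372, 109.2628)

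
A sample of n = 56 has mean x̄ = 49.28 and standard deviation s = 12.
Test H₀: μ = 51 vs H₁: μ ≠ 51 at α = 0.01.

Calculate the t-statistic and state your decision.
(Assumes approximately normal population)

Answer: t = -1.0726, fail to reject H₀

Derivation:
df = n - 1 = 55
SE = s/√n = 12/√56 = 1.6036
t = (x̄ - μ₀)/SE = (49.28 - 51)/1.6036 = -1.0726
Critical value: t_{0.005,55} = ±2.668
p-value ≈ 0.2881
Decision: fail to reject H₀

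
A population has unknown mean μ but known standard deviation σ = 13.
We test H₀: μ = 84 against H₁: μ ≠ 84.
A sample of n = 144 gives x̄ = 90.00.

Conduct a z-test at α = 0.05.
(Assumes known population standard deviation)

Answer: z = 5.5386, reject H₀

Derivation:
Standard error: SE = σ/√n = 13/√144 = 1.0833
z-statistic: z = (x̄ - μ₀)/SE = (90.00 - 84)/1.0833 = 5.5386
Critical value: ±1.960
p-value < 0.0001
Decision: reject H₀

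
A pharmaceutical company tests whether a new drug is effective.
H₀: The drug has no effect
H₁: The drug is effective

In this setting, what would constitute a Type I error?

Type I error (α): Rejecting H₀ when H₀ is true
Type II error (β): Failing to reject H₀ when H₁ is true

Answer: Concluding the drug is effective when it actually has no effect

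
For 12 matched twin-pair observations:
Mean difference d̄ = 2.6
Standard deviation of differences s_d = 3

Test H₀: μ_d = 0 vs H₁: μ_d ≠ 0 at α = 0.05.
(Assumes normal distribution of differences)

Answer: t = 3.0023, reject H₀

Derivation:
df = n - 1 = 11
SE = s_d/√n = 3/√12 = 0.8660
t = d̄/SE = 2.6/0.8660 = 3.0023
Critical value: t_{0.025,11} = ±2.201
p-value ≈ 0.0120
Decision: reject H₀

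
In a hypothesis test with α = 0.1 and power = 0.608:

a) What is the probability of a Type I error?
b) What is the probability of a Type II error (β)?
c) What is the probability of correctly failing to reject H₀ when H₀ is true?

a) Type I error probability = α = 0.1
b) Power = P(reject H₀ | H₁ true) = 1 - β = 0.608, so Type II error probability = β = 1 - Power = 0.392
c) P(fail to reject H₀ | H₀ true) = 1 - α = 0.9

Answer: a) 0.1, b) 0.392, c) 0.9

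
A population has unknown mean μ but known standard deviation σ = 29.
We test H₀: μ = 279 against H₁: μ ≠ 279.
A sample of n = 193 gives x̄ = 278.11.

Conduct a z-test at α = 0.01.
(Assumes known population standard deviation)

Standard error: SE = σ/√n = 29/√193 = 2.0875
z-statistic: z = (x̄ - μ₀)/SE = (278.11 - 279)/2.0875 = -0.4263
Critical value: ±2.576
p-value = 0.6699
Decision: fail to reject H₀

Answer: z = -0.4263, fail to reject H₀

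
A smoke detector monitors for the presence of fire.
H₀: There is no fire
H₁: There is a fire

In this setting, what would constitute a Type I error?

Answer: The alarm sounds when there is no fire (false alarm)

Derivation:
Type I error (α): Rejecting H₀ when H₀ is true
Type II error (β): Failing to reject H₀ when H₁ is true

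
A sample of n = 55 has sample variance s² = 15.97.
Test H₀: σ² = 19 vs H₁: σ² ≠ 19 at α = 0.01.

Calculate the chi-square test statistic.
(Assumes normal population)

df = n - 1 = 54
χ² = (n-1)s²/σ₀² = 54×15.97/19 = 45.3884
Critical values: χ²_{0.995,54} = 30.981, χ²_{0.005,54} = 84.502
Rejection region: χ² < 30.981 or χ² > 84.502
Decision: fail to reject H₀

Answer: χ² = 45.3884, fail to reject H₀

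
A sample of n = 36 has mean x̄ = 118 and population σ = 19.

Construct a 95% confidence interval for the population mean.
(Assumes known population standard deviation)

Answer: (111.7933, 124.2067)

Derivation:
Confidence level: 95%, α = 0.05
z_0.025 = 1.960
SE = σ/√n = 19/√36 = 3.1667
Margin of error = 1.960 × 3.1667 = 6.2067
CI: x̄ ± margin = 118 ± 6.2067
CI: (111.7933, 124.2067)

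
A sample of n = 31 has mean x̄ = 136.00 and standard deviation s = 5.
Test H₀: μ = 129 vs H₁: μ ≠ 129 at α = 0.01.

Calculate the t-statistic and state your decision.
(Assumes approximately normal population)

df = n - 1 = 30
SE = s/√n = 5/√31 = 0.8980
t = (x̄ - μ₀)/SE = (136.00 - 129)/0.8980 = 7.7951
Critical value: t_{0.005,30} = ±2.750
p-value < 0.0001
Decision: reject H₀

Answer: t = 7.7951, reject H₀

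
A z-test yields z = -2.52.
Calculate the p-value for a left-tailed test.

For z = -2.52:
p = P(Z < -2.52) = Φ(-2.52) = 0.0059

Answer: p-value ≈ 0.0059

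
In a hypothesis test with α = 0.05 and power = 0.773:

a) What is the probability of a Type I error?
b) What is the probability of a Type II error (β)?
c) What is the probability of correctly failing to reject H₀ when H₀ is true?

a) Type I error probability = α = 0.05
b) Power = P(reject H₀ | H₁ true) = 1 - β = 0.773, so Type II error probability = β = 1 - Power = 0.227
c) P(fail to reject H₀ | H₀ true) = 1 - α = 0.95

Answer: a) 0.05, b) 0.227, c) 0.95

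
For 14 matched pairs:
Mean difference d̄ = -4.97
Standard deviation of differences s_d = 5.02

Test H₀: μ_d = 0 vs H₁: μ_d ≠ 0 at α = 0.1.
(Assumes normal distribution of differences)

df = n - 1 = 13
SE = s_d/√n = 5.02/√14 = 1.3417
t = d̄/SE = -4.97/1.3417 = -3.7043
Critical value: t_{0.05,13} = ±1.771
p-value ≈ 0.0026
Decision: reject H₀

Answer: t = -3.7043, reject H₀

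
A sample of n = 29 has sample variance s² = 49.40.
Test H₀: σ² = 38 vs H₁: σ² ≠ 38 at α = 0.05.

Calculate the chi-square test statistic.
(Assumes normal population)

Answer: χ² = 36.4000, fail to reject H₀

Derivation:
df = n - 1 = 28
χ² = (n-1)s²/σ₀² = 28×49.40/38 = 36.4000
Critical values: χ²_{0.975,28} = 15.308, χ²_{0.025,28} = 44.461
Rejection region: χ² < 15.308 or χ² > 44.461
Decision: fail to reject H₀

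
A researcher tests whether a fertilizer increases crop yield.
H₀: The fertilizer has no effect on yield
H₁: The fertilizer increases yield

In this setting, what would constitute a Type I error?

Type I error (α): Rejecting H₀ when H₀ is true
Type II error (β): Failing to reject H₀ when H₁ is true

Answer: Concluding the fertilizer works when it doesn't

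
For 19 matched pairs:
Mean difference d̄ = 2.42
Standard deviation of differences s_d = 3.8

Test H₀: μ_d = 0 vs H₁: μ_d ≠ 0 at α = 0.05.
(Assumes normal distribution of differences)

df = n - 1 = 18
SE = s_d/√n = 3.8/√19 = 0.8718
t = d̄/SE = 2.42/0.8718 = 2.7759
Critical value: t_{0.025,18} = ±2.101
p-value ≈ 0.0125
Decision: reject H₀

Answer: t = 2.7759, reject H₀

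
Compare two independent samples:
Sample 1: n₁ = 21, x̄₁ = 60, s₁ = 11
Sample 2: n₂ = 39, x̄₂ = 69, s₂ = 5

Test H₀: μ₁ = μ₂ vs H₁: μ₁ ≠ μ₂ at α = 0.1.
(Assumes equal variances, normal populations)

Pooled variance: s²_p = [20×11² + 38×5²]/(58) = 58.1034
s_p = 7.6226
SE = s_p×√(1/n₁ + 1/n₂) = 7.6226×√(1/21 + 1/39) = 2.0632
t = (x̄₁ - x̄₂)/SE = (60 - 69)/2.0632 = -4.3622
df = 58, t-critical = ±1.672
Decision: reject H₀

Answer: t = -4.3622, reject H₀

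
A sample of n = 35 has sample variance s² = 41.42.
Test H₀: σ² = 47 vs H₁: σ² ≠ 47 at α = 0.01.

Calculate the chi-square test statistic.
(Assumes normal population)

Answer: χ² = 29.9634, fail to reject H₀

Derivation:
df = n - 1 = 34
χ² = (n-1)s²/σ₀² = 34×41.42/47 = 29.9634
Critical values: χ²_{0.995,34} = 16.501, χ²_{0.005,34} = 58.964
Rejection region: χ² < 16.501 or χ² > 58.964
Decision: fail to reject H₀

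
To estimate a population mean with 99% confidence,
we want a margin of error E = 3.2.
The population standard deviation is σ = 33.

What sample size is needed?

z_0.005 = 2.576
n = (z×σ/E)² = (2.576×33/3.2)²
n = 705.6992
Round up: n = 706

Answer: n = 706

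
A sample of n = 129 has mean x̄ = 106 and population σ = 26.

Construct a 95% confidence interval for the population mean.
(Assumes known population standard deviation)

Answer: (101.5132, 110.4868)

Derivation:
Confidence level: 95%, α = 0.05
z_0.025 = 1.960
SE = σ/√n = 26/√129 = 2.2892
Margin of error = 1.960 × 2.2892 = 4.4868
CI: x̄ ± margin = 106 ± 4.4868
CI: (101.5132, 110.4868)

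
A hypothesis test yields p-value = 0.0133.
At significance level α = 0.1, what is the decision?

Answer: reject H₀

Derivation:
Compare p-value to α:
0.0133 < 0.1
Decision: reject H₀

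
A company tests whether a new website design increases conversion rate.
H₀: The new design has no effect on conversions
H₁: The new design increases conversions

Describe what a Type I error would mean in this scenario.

Type I error (α): Rejecting H₀ when H₀ is true
Type II error (β): Failing to reject H₀ when H₁ is true

Answer: Switching to a new design that doesn't actually help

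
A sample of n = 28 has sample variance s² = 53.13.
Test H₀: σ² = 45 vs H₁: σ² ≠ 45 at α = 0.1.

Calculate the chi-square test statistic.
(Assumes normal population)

df = n - 1 = 27
χ² = (n-1)s²/σ₀² = 27×53.13/45 = 31.8780
Critical values: χ²_{0.95,27} = 16.151, χ²_{0.05,27} = 40.113
Rejection region: χ² < 16.151 or χ² > 40.113
Decision: fail to reject H₀

Answer: χ² = 31.8780, fail to reject H₀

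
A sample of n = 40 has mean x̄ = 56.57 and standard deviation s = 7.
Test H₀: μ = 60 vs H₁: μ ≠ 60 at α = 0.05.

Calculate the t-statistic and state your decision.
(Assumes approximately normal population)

df = n - 1 = 39
SE = s/√n = 7/√40 = 1.1068
t = (x̄ - μ₀)/SE = (56.57 - 60)/1.1068 = -3.0990
Critical value: t_{0.025,39} = ±2.023
p-value ≈ 0.0036
Decision: reject H₀

Answer: t = -3.0990, reject H₀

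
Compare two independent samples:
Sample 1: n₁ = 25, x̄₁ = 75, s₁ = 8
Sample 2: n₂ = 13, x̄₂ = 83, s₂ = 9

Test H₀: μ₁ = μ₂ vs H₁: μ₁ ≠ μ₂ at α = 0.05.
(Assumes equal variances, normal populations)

Answer: t = -2.8030, reject H₀

Derivation:
Pooled variance: s²_p = [24×8² + 12×9²]/(36) = 69.6667
s_p = 8.3467
SE = s_p×√(1/n₁ + 1/n₂) = 8.3467×√(1/25 + 1/13) = 2.8541
t = (x̄₁ - x̄₂)/SE = (75 - 83)/2.8541 = -2.8030
df = 36, t-critical = ±2.028
Decision: reject H₀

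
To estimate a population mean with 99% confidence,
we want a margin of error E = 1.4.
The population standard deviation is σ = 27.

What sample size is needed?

Answer: n = 2469

Derivation:
z_0.005 = 2.576
n = (z×σ/E)² = (2.576×27/1.4)²
n = 2468.1024
Round up: n = 2469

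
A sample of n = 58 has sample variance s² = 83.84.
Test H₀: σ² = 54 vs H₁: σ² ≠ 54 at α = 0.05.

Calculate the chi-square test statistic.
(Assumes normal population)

df = n - 1 = 57
χ² = (n-1)s²/σ₀² = 57×83.84/54 = 88.4978
Critical values: χ²_{0.975,57} = 38.027, χ²_{0.025,57} = 79.752
Rejection region: χ² < 38.027 or χ² > 79.752
Decision: reject H₀

Answer: χ² = 88.4978, reject H₀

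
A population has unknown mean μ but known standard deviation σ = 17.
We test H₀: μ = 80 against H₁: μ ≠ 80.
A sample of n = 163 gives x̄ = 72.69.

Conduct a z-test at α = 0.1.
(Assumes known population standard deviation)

Standard error: SE = σ/√n = 17/√163 = 1.3315
z-statistic: z = (x̄ - μ₀)/SE = (72.69 - 80)/1.3315 = -5.4900
Critical value: ±1.645
p-value < 0.0001
Decision: reject H₀

Answer: z = -5.4900, reject H₀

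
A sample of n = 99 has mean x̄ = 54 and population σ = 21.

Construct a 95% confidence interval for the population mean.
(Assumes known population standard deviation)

Confidence level: 95%, α = 0.05
z_0.025 = 1.960
SE = σ/√n = 21/√99 = 2.1106
Margin of error = 1.960 × 2.1106 = 4.1368
CI: x̄ ± margin = 54 ± 4.1368
CI: (49.8632, 58.1368)

Answer: (49.8632, 58.1368)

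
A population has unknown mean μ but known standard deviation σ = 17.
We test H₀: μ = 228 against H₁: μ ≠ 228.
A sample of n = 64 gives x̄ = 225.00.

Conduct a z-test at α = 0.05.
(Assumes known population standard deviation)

Answer: z = -1.4118, fail to reject H₀

Derivation:
Standard error: SE = σ/√n = 17/√64 = 2.1250
z-statistic: z = (x̄ - μ₀)/SE = (225.00 - 228)/2.1250 = -1.4118
Critical value: ±1.960
p-value = 0.1580
Decision: fail to reject H₀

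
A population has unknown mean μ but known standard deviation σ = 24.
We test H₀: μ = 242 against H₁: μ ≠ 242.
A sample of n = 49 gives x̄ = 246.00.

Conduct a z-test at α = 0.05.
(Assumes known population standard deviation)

Standard error: SE = σ/√n = 24/√49 = 3.4286
z-statistic: z = (x̄ - μ₀)/SE = (246.00 - 242)/3.4286 = 1.1667
Critical value: ±1.960
p-value = 0.2433
Decision: fail to reject H₀

Answer: z = 1.1667, fail to reject H₀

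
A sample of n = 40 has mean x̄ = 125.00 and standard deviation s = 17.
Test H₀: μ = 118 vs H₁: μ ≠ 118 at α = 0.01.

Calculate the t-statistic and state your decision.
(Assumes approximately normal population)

df = n - 1 = 39
SE = s/√n = 17/√40 = 2.6879
t = (x̄ - μ₀)/SE = (125.00 - 118)/2.6879 = 2.6043
Critical value: t_{0.005,39} = ±2.708
p-value ≈ 0.0130
Decision: fail to reject H₀

Answer: t = 2.6043, fail to reject H₀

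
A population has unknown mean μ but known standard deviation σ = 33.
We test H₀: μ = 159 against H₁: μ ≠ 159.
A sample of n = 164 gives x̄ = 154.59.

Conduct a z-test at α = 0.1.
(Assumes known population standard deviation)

Answer: z = -1.7114, reject H₀

Derivation:
Standard error: SE = σ/√n = 33/√164 = 2.5769
z-statistic: z = (x̄ - μ₀)/SE = (154.59 - 159)/2.5769 = -1.7114
Critical value: ±1.645
p-value = 0.0870
Decision: reject H₀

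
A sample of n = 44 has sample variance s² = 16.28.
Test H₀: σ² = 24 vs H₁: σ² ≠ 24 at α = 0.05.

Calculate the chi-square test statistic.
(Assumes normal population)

df = n - 1 = 43
χ² = (n-1)s²/σ₀² = 43×16.28/24 = 29.1683
Critical values: χ²_{0.975,43} = 26.785, χ²_{0.025,43} = 62.990
Rejection region: χ² < 26.785 or χ² > 62.990
Decision: fail to reject H₀

Answer: χ² = 29.1683, fail to reject H₀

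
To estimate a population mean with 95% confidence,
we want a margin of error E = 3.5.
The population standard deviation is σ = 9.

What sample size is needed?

Answer: n = 26

Derivation:
z_0.025 = 1.960
n = (z×σ/E)² = (1.960×9/3.5)²
n = 25.4016
Round up: n = 26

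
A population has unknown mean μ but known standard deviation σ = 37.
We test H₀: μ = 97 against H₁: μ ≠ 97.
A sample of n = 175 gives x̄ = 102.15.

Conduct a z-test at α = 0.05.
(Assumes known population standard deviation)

Answer: z = 1.8413, fail to reject H₀

Derivation:
Standard error: SE = σ/√n = 37/√175 = 2.7969
z-statistic: z = (x̄ - μ₀)/SE = (102.15 - 97)/2.7969 = 1.8413
Critical value: ±1.960
p-value = 0.0656
Decision: fail to reject H₀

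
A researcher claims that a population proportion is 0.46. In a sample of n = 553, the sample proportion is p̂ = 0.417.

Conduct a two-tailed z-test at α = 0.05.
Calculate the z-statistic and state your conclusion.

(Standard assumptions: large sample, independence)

H₀: p = 0.46, H₁: p ≠ 0.46
Standard error: SE = √(p₀(1-p₀)/n) = √(0.46×0.54/553) = 0.021194
z-statistic: z = (p̂ - p₀)/SE = (0.417 - 0.46)/0.021194 = -2.0289
Critical value: z_0.025 = ±1.960
p-value = 0.0425
Decision: reject H₀ at α = 0.05

Answer: z = -2.0289, reject H₀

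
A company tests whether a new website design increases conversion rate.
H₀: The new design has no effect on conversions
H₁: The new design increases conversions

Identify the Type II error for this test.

A Type I error (probability α) occurs when we reject a true H₀.
A Type II error (probability β) occurs when we fail to reject a false H₀.

Answer: Keeping the old design when the new one would have increased conversions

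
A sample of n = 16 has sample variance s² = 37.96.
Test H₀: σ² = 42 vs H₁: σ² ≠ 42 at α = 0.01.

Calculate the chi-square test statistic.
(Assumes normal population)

df = n - 1 = 15
χ² = (n-1)s²/σ₀² = 15×37.96/42 = 13.5571
Critical values: χ²_{0.995,15} = 4.601, χ²_{0.005,15} = 32.801
Rejection region: χ² < 4.601 or χ² > 32.801
Decision: fail to reject H₀

Answer: χ² = 13.5571, fail to reject H₀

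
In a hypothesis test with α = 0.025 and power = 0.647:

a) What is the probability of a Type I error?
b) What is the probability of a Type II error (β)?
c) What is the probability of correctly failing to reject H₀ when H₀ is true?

a) Type I error probability = α = 0.025
b) Power = P(reject H₀ | H₁ true) = 1 - β = 0.647, so Type II error probability = β = 1 - Power = 0.353
c) P(fail to reject H₀ | H₀ true) = 1 - α = 0.975

Answer: a) 0.025, b) 0.353, c) 0.975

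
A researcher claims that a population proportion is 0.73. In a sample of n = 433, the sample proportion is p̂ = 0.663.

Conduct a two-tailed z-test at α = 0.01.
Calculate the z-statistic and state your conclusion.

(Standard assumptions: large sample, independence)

Answer: z = -3.1404, reject H₀

Derivation:
H₀: p = 0.73, H₁: p ≠ 0.73
Standard error: SE = √(p₀(1-p₀)/n) = √(0.73×0.27/433) = 0.021335
z-statistic: z = (p̂ - p₀)/SE = (0.663 - 0.73)/0.021335 = -3.1404
Critical value: z_0.005 = ±2.576
p-value = 0.0017
Decision: reject H₀ at α = 0.01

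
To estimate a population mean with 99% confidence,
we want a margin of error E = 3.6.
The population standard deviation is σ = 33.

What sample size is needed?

z_0.005 = 2.576
n = (z×σ/E)² = (2.576×33/3.6)²
n = 557.5895
Round up: n = 558

Answer: n = 558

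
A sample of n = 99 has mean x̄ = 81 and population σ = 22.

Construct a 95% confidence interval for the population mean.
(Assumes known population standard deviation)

Confidence level: 95%, α = 0.05
z_0.025 = 1.960
SE = σ/√n = 22/√99 = 2.2111
Margin of error = 1.960 × 2.2111 = 4.3338
CI: x̄ ± margin = 81 ± 4.3338
CI: (76.6662, 85.3338)

Answer: (76.6662, 85.3338)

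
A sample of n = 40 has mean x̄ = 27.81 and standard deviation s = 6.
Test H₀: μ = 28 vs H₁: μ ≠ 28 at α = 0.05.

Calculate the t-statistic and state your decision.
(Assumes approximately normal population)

Answer: t = -0.2003, fail to reject H₀

Derivation:
df = n - 1 = 39
SE = s/√n = 6/√40 = 0.9487
t = (x̄ - μ₀)/SE = (27.81 - 28)/0.9487 = -0.2003
Critical value: t_{0.025,39} = ±2.023
p-value ≈ 0.8423
Decision: fail to reject H₀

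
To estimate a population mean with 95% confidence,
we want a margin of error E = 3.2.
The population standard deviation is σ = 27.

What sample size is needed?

Answer: n = 274

Derivation:
z_0.025 = 1.960
n = (z×σ/E)² = (1.960×27/3.2)²
n = 273.4889
Round up: n = 274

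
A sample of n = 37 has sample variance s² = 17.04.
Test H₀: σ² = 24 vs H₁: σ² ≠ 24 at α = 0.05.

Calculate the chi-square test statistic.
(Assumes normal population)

Answer: χ² = 25.5600, fail to reject H₀

Derivation:
df = n - 1 = 36
χ² = (n-1)s²/σ₀² = 36×17.04/24 = 25.5600
Critical values: χ²_{0.975,36} = 21.336, χ²_{0.025,36} = 54.437
Rejection region: χ² < 21.336 or χ² > 54.437
Decision: fail to reject H₀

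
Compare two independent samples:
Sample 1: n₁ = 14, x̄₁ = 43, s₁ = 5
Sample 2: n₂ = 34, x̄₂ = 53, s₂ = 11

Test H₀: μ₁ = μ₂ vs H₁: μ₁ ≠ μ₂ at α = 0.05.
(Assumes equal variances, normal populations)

Pooled variance: s²_p = [13×5² + 33×11²]/(46) = 93.8696
s_p = 9.6886
SE = s_p×√(1/n₁ + 1/n₂) = 9.6886×√(1/14 + 1/34) = 3.0767
t = (x̄₁ - x̄₂)/SE = (43 - 53)/3.0767 = -3.2502
df = 46, t-critical = ±2.013
Decision: reject H₀

Answer: t = -3.2502, reject H₀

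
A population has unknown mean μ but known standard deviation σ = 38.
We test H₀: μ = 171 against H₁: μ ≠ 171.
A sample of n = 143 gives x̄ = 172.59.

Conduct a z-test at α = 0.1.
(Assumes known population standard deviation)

Standard error: SE = σ/√n = 38/√143 = 3.1777
z-statistic: z = (x̄ - μ₀)/SE = (172.59 - 171)/3.1777 = 0.5004
Critical value: ±1.645
p-value = 0.6168
Decision: fail to reject H₀

Answer: z = 0.5004, fail to reject H₀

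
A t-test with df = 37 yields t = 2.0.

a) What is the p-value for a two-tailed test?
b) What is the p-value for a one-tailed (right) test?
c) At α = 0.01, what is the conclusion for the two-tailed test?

Using t-distribution with df = 37:
a) Two-tailed: p = 2×P(T > 2.0) = 0.0529
b) One-tailed: p = P(T > 2.0) = 0.0264
c) 0.0529 ≥ 0.01, fail to reject H₀

Answer: a) 0.0529, b) 0.0264, c) fail to reject H₀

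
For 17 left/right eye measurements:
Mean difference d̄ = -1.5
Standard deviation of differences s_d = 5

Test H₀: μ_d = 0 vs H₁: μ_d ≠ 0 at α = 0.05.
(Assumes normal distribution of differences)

df = n - 1 = 16
SE = s_d/√n = 5/√17 = 1.2127
t = d̄/SE = -1.5/1.2127 = -1.2369
Critical value: t_{0.025,16} = ±2.120
p-value ≈ 0.2340
Decision: fail to reject H₀

Answer: t = -1.2369, fail to reject H₀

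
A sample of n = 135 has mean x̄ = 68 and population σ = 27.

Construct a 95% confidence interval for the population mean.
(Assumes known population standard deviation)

Confidence level: 95%, α = 0.05
z_0.025 = 1.960
SE = σ/√n = 27/√135 = 2.3238
Margin of error = 1.960 × 2.3238 = 4.5546
CI: x̄ ± margin = 68 ± 4.5546
CI: (63.4454, 72.5546)

Answer: (63.4454, 72.5546)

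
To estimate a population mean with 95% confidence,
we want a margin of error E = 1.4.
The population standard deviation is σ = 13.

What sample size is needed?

Answer: n = 332

Derivation:
z_0.025 = 1.960
n = (z×σ/E)² = (1.960×13/1.4)²
n = 331.2400
Round up: n = 332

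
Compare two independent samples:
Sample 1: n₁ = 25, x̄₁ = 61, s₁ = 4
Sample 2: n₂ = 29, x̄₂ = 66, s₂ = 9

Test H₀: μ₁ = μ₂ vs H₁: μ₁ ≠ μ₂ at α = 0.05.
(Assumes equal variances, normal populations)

Pooled variance: s²_p = [24×4² + 28×9²]/(52) = 51.0000
s_p = 7.1414
SE = s_p×√(1/n₁ + 1/n₂) = 7.1414×√(1/25 + 1/29) = 1.9490
t = (x̄₁ - x̄₂)/SE = (61 - 66)/1.9490 = -2.5654
df = 52, t-critical = ±2.007
Decision: reject H₀

Answer: t = -2.5654, reject H₀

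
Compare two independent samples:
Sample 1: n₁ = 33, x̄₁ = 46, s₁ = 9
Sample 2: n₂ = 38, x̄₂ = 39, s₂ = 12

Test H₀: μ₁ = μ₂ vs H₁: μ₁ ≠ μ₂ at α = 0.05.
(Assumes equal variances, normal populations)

Answer: t = 2.7459, reject H₀

Derivation:
Pooled variance: s²_p = [32×9² + 37×12²]/(69) = 114.7826
s_p = 10.7137
SE = s_p×√(1/n₁ + 1/n₂) = 10.7137×√(1/33 + 1/38) = 2.5493
t = (x̄₁ - x̄₂)/SE = (46 - 39)/2.5493 = 2.7459
df = 69, t-critical = ±1.995
Decision: reject H₀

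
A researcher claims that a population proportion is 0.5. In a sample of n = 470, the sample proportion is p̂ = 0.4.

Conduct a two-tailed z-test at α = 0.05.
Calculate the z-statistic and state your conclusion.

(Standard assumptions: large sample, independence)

H₀: p = 0.5, H₁: p ≠ 0.5
Standard error: SE = √(p₀(1-p₀)/n) = √(0.5×0.5/470) = 0.023063
z-statistic: z = (p̂ - p₀)/SE = (0.4 - 0.5)/0.023063 = -4.3359
Critical value: z_0.025 = ±1.960
p-value < 0.0001
Decision: reject H₀ at α = 0.05

Answer: z = -4.3359, reject H₀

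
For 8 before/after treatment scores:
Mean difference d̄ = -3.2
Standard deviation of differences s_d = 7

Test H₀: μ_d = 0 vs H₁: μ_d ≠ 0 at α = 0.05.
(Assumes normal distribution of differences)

df = n - 1 = 7
SE = s_d/√n = 7/√8 = 2.4749
t = d̄/SE = -3.2/2.4749 = -1.2930
Critical value: t_{0.025,7} = ±2.365
p-value ≈ 0.2370
Decision: fail to reject H₀

Answer: t = -1.2930, fail to reject H₀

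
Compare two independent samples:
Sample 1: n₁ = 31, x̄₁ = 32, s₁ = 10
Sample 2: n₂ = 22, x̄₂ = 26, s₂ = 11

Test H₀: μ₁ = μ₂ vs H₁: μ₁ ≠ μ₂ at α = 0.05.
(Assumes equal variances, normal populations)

Pooled variance: s²_p = [30×10² + 21×11²]/(51) = 108.6471
s_p = 10.4234
SE = s_p×√(1/n₁ + 1/n₂) = 10.4234×√(1/31 + 1/22) = 2.9057
t = (x̄₁ - x̄₂)/SE = (32 - 26)/2.9057 = 2.0649
df = 51, t-critical = ±2.008
Decision: reject H₀

Answer: t = 2.0649, reject H₀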